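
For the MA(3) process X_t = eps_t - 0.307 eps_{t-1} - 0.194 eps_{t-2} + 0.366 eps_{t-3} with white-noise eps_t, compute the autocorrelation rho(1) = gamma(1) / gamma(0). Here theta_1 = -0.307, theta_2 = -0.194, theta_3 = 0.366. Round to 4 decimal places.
\rho(1) = -0.2516

For an MA(q) process with theta_0 = 1, the autocovariance is
  gamma(k) = sigma^2 * sum_{i=0..q-k} theta_i * theta_{i+k},
and rho(k) = gamma(k) / gamma(0). Sigma^2 cancels.
  numerator   = (1)*(-0.307) + (-0.307)*(-0.194) + (-0.194)*(0.366) = -0.318446.
  denominator = (1)^2 + (-0.307)^2 + (-0.194)^2 + (0.366)^2 = 1.265841.
  rho(1) = -0.318446 / 1.265841 = -0.2516.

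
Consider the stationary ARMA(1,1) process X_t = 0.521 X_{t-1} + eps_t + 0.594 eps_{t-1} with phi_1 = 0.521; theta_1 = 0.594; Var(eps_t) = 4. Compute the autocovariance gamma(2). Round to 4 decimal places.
\gamma(2) = 4.1764

Multiply the model equation by X_{t-k} and take expectations. With theta_0 = psi_0 = 1 and psi_j the MA(infinity) weights, this gives
  gamma(k) - sum_i phi_i gamma(k-i) = c_k,
  c_k = sigma^2 * sum_{j=k..q} theta_j psi_{j-k}   (c_k = 0 for k > q),
using gamma(-m) = gamma(m).
psi-weights needed (psi_j = theta_j + sum_i phi_i psi_{j-i}):
  psi_1 = theta_1 + phi_1 = 0.594 + (0.521) = 1.115
Right-hand sides:
  c_0 = sigma^2 (1 + theta_1 psi_1) = 4 * (1 + (0.594)(1.115)) = 4 * 1.66231 = 6.64924
  c_1 = sigma^2 theta_1 = 4 * (0.594) = 2.376
  c_2 = 0
Equations for k = 0 and k = 1 (AR order 1):
  gamma(0) = phi_1 gamma(1) + c_0
  gamma(1) = phi_1 gamma(0) + c_1
Substituting the second into the first: gamma(0) (1 - phi_1^2) = c_0 + phi_1 c_1, so
  gamma(0) = (c_0 + phi_1 c_1) / (1 - phi_1^2) = (6.64924 + (0.521)(2.376)) / (1 - (0.521)^2) = 7.887136 / 0.728559 = 10.825665.
  gamma(1) = phi_1 gamma(0) + c_1 = (0.521)(10.825665) + (2.376) = 8.016172.
For k = 2 (> q): gamma(2) = phi_1 gamma(1) = (0.521)(8.016172) = 4.176425.
Therefore gamma(2) = 4.1764 (to 4 decimal places).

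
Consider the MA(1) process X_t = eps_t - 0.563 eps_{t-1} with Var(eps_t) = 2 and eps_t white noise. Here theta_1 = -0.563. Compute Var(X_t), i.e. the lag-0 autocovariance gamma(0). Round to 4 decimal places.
\gamma(0) = 2.6339

For an MA(q) process X_t = eps_t + sum_i theta_i eps_{t-i} with
Var(eps_t) = sigma^2, the variance is
  gamma(0) = sigma^2 * (1 + sum_i theta_i^2).
  sum_i theta_i^2 = (-0.563)^2 = 0.316969.
  gamma(0) = 2 * (1 + 0.316969) = 2 * 1.316969 = 2.633938, which rounds to 2.6339.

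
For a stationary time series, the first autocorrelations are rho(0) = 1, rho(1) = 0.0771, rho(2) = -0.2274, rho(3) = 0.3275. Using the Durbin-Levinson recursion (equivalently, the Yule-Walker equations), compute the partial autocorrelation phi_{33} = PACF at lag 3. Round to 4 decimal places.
\phi_{33} = 0.3910

The PACF at lag k is phi_{kk}, the last component of the solution
to the Yule-Walker system G_k phi = r_k where
  (G_k)_{ij} = rho(|i - j|), (r_k)_i = rho(i), i,j = 1..k.
Equivalently, Durbin-Levinson gives phi_{kk} iteratively:
  phi_{11} = rho(1)
  phi_{kk} = [rho(k) - sum_{j=1..k-1} phi_{k-1,j} rho(k-j)]
            / [1 - sum_{j=1..k-1} phi_{k-1,j} rho(j)],
  phi_{k,j} = phi_{k-1,j} - phi_{kk} phi_{k-1,k-j},  j = 1..k-1.
Step k = 1:
  phi_11 = rho(1) = 0.0771.
Step k = 2:
  phi_22 = [rho(2) - phi_11 rho(1)] / [1 - phi_11 rho(1)] = [-0.2274 - (0.0771)(0.0771)] / [1 - (0.0771)(0.0771)]
         = -0.23334441 / 0.99405559 = -0.23474.
  Update: phi_21 = phi_11 - phi_22 phi_11 = 0.0771 - (-0.23474)(0.0771) = 0.095198.
Step k = 3:
  phi_33 = [rho(3) - phi_21 rho(2) - phi_22 rho(1)] / [1 - phi_21 rho(1) - phi_22 rho(2)]
    numerator   = 0.3275 - (0.095198)(-0.2274) - (-0.23474)(0.0771) = 0.36724656
    denominator = 1 - (0.095198)(0.0771) - (-0.23474)(-0.2274) = 0.93928037
  phi_33 = 0.36724656 / 0.93928037 = 0.391.
Therefore phi_{33} = 0.3910.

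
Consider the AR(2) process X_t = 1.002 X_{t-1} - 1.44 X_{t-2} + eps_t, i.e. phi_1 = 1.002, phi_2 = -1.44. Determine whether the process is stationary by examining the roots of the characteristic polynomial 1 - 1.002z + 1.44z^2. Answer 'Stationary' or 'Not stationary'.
\text{Not stationary}

The AR(p) characteristic polynomial is P(z) = 1 - 1.002z + 1.44z^2.
Stationarity requires all roots to lie outside the unit circle, i.e. |z| > 1 for every root.
Set 1 + (-1.002) z + (1.44) z^2 = 0, i.e. a z^2 + b z + c = 0 with a = 1.44, b = -1.002, c = 1.
Discriminant D = b^2 - 4ac = (-1.002)^2 - 4*(1.44)*1 = 1.004004 - (5.76) = -4.755996.
D < 0, so the roots are the complex-conjugate pair z = (-b +/- i sqrt(-D)) / (2a) = 0.3479 +/- 0.7572i.
For a conjugate pair |z|^2 = z * conj(z) = (product of roots) = c/a = 1/(1.44) = 0.694444, so |z| = sqrt(0.694444) = 0.8333 for both roots.
Moduli of all roots: 0.8333, 0.8333.
All moduli strictly greater than 1? No.
Verdict: Not stationary.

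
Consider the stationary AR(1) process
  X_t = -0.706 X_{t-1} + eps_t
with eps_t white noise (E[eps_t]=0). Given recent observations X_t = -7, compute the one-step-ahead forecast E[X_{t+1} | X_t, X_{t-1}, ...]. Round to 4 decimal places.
E[X_{t+1} \mid \mathcal F_t] = 4.9420

For an AR(p) model X_t = c + sum_i phi_i X_{t-i} + eps_t, the
one-step-ahead conditional mean is
  E[X_{t+1} | X_t, ...] = c + sum_i phi_i X_{t+1-i}.
Substitute known values:
  E[X_{t+1} | ...] = (-0.706) * (-7)
                   = 4.9420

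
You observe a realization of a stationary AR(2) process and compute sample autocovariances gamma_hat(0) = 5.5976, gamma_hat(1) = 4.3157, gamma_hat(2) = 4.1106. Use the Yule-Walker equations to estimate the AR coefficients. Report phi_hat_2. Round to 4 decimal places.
\hat\phi_{2} = 0.3450

The Yule-Walker equations for an AR(p) process read, in matrix form,
  Gamma_p phi = r_p,   with   (Gamma_p)_{ij} = gamma(|i - j|),
                       (r_p)_i = gamma(i),   i,j = 1..p.
Substitute the sample gammas (Toeplitz matrix and right-hand side of size 2):
  Gamma_p = [[5.5976, 4.3157], [4.3157, 5.5976]]
  r_p     = [4.3157, 4.1106]
Written out:
  5.5976 phi_1 + 4.3157 phi_2 = 4.3157
  4.3157 phi_1 + 5.5976 phi_2 = 4.1106
Solve by Cramer's rule:
  det = gamma(0)^2 - gamma(1)^2 = (5.5976)^2 - (4.3157)^2 = 31.33312576 - 18.62526649 = 12.70785927
  phi_hat_1 = [gamma(1) gamma(0) - gamma(1) gamma(2)] / det = [(4.3157)(5.5976) - (4.3157)(4.1106)] / 12.70785927 = 6.4174459 / 12.70785927 = 0.505
  phi_hat_2 = [gamma(0) gamma(2) - gamma(1)^2] / det = [(5.5976)(4.1106) - (4.3157)^2] / 12.70785927 = 4.38422807 / 12.70785927 = 0.345
So phi_hat = [0.5050, 0.3450].
Therefore phi_hat_2 = 0.3450.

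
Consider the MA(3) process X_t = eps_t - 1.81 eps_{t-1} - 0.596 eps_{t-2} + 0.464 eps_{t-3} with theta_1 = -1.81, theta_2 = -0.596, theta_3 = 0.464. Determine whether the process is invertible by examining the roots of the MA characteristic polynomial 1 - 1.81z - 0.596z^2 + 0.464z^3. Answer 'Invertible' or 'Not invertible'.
\text{Not invertible}

The MA(q) characteristic polynomial is P(z) = 1 - 1.81z - 0.596z^2 + 0.464z^3.
Invertibility requires all roots to lie outside the unit circle, i.e. |z| > 1 for every root.
Degree 3: look for a simple real root z0 first, then factor out (1 - z/z0) and solve the remaining quadratic.
Testing z0 = 2.5: P(2.5) = 1 + (-1.81)(2.5) + (-0.596)(2.5)^2 + (0.464)(2.5)^3
  = 1 + (-4.525) + (-3.725) + (7.25) = 0.  So z_0 = 2.5 is a root, |z_0| = 2.5.
Divide out the factor (1 - 0.4 z) = (1 - z/z0) (since 1/z0 = 0.4):
  P(z) = (1 - 0.4 z)(1 + (-1.41) z + (-1.16) z^2)
  [check: z-coef -1.41 - (0.4) = -1.81; z^2-coef -1.16 - (0.4)(-1.41) = -0.596; z^3-coef -(0.4)(-1.16) = 0.464.]
Remaining roots from the quadratic factor 1 + (-1.41) z + (-1.16) z^2:
  Set 1 + (-1.41) z + (-1.16) z^2 = 0, i.e. a z^2 + b z + c = 0 with a = -1.16, b = -1.41, c = 1.
  Discriminant D = b^2 - 4ac = (-1.41)^2 - 4*(-1.16)*1 = 1.9881 - (-4.64) = 6.6281.
  D >= 0, so the roots are real: z = (-b +/- sqrt(D)) / (2a) = (1.41 +/- 2.57451) / (-2.32).
    z_1 = (1.41 + 2.57451) / (-2.32) = -1.7175,   |z_1| = 1.7175.
    z_2 = (1.41 - 2.57451) / (-2.32) = 0.5019,   |z_2| = 0.5019.
Moduli of all roots: 2.5000, 1.7175, 0.5019.
All moduli strictly greater than 1? No.
Verdict: Not invertible.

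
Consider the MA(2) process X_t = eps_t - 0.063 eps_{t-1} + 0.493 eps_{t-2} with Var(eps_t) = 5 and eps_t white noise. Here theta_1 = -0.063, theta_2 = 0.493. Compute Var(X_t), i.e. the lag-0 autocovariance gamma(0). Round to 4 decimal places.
\gamma(0) = 6.2351

For an MA(q) process X_t = eps_t + sum_i theta_i eps_{t-i} with
Var(eps_t) = sigma^2, the variance is
  gamma(0) = sigma^2 * (1 + sum_i theta_i^2).
  sum_i theta_i^2 = (-0.063)^2 + (0.493)^2 = 0.003969 + 0.243049 = 0.247018.
  gamma(0) = 5 * (1 + 0.247018) = 5 * 1.247018 = 6.23509, which rounds to 6.2351.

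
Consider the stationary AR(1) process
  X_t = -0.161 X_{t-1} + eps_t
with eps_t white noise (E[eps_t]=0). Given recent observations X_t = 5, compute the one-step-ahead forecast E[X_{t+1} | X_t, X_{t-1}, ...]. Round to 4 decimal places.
E[X_{t+1} \mid \mathcal F_t] = -0.8050

For an AR(p) model X_t = c + sum_i phi_i X_{t-i} + eps_t, the
one-step-ahead conditional mean is
  E[X_{t+1} | X_t, ...] = c + sum_i phi_i X_{t+1-i}.
Substitute known values:
  E[X_{t+1} | ...] = (-0.161) * (5)
                   = -0.8050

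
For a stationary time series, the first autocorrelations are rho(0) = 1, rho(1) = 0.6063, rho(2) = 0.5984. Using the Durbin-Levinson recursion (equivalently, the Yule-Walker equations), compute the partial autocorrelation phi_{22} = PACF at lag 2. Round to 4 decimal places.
\phi_{22} = 0.3650

The PACF at lag k is phi_{kk}, the last component of the solution
to the Yule-Walker system G_k phi = r_k where
  (G_k)_{ij} = rho(|i - j|), (r_k)_i = rho(i), i,j = 1..k.
Equivalently, Durbin-Levinson gives phi_{kk} iteratively:
  phi_{11} = rho(1)
  phi_{kk} = [rho(k) - sum_{j=1..k-1} phi_{k-1,j} rho(k-j)]
            / [1 - sum_{j=1..k-1} phi_{k-1,j} rho(j)],
  phi_{k,j} = phi_{k-1,j} - phi_{kk} phi_{k-1,k-j},  j = 1..k-1.
Step k = 1:
  phi_11 = rho(1) = 0.6063.
Step k = 2:
  phi_22 = [rho(2) - phi_11 rho(1)] / [1 - phi_11 rho(1)] = [0.5984 - (0.6063)(0.6063)] / [1 - (0.6063)(0.6063)]
         = 0.23080031 / 0.63240031 = 0.365.
Therefore phi_{22} = 0.3650.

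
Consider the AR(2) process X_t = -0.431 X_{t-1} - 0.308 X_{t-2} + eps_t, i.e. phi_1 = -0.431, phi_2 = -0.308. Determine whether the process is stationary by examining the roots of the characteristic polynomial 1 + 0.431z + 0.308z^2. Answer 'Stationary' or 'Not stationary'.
\text{Stationary}

The AR(p) characteristic polynomial is P(z) = 1 + 0.431z + 0.308z^2.
Stationarity requires all roots to lie outside the unit circle, i.e. |z| > 1 for every root.
Set 1 + (0.431) z + (0.308) z^2 = 0, i.e. a z^2 + b z + c = 0 with a = 0.308, b = 0.431, c = 1.
Discriminant D = b^2 - 4ac = (0.431)^2 - 4*(0.308)*1 = 0.185761 - (1.232) = -1.046239.
D < 0, so the roots are the complex-conjugate pair z = (-b +/- i sqrt(-D)) / (2a) = -0.6997 +/- 1.6605i.
For a conjugate pair |z|^2 = z * conj(z) = (product of roots) = c/a = 1/(0.308) = 3.246753, so |z| = sqrt(3.246753) = 1.8019 for both roots.
Moduli of all roots: 1.8019, 1.8019.
All moduli strictly greater than 1? Yes.
Verdict: Stationary.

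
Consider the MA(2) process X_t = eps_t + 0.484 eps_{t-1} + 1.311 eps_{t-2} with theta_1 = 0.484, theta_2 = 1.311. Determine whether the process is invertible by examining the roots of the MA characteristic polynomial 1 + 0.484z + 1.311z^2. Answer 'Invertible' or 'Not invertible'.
\text{Not invertible}

The MA(q) characteristic polynomial is P(z) = 1 + 0.484z + 1.311z^2.
Invertibility requires all roots to lie outside the unit circle, i.e. |z| > 1 for every root.
Set 1 + (0.484) z + (1.311) z^2 = 0, i.e. a z^2 + b z + c = 0 with a = 1.311, b = 0.484, c = 1.
Discriminant D = b^2 - 4ac = (0.484)^2 - 4*(1.311)*1 = 0.234256 - (5.244) = -5.009744.
D < 0, so the roots are the complex-conjugate pair z = (-b +/- i sqrt(-D)) / (2a) = -0.1846 +/- 0.8536i.
For a conjugate pair |z|^2 = z * conj(z) = (product of roots) = c/a = 1/(1.311) = 0.762777, so |z| = sqrt(0.762777) = 0.8734 for both roots.
Moduli of all roots: 0.8734, 0.8734.
All moduli strictly greater than 1? No.
Verdict: Not invertible.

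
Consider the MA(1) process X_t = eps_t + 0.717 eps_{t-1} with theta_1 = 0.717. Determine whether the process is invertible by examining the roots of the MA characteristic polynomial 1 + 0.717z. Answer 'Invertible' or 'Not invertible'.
\text{Invertible}

The MA(q) characteristic polynomial is P(z) = 1 + 0.717z.
Invertibility requires all roots to lie outside the unit circle, i.e. |z| > 1 for every root.
This is linear in z: 1 + (0.717) z = 0  =>  z = -1/(0.717) = -1.3947,  |z| = 1.3947.
Moduli of all roots: 1.3947.
All moduli strictly greater than 1? Yes.
Verdict: Invertible.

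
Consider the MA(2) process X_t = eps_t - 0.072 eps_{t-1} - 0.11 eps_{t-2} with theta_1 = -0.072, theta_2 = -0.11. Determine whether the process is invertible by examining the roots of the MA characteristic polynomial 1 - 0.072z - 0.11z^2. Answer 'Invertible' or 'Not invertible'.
\text{Invertible}

The MA(q) characteristic polynomial is P(z) = 1 - 0.072z - 0.11z^2.
Invertibility requires all roots to lie outside the unit circle, i.e. |z| > 1 for every root.
Set 1 + (-0.072) z + (-0.11) z^2 = 0, i.e. a z^2 + b z + c = 0 with a = -0.11, b = -0.072, c = 1.
Discriminant D = b^2 - 4ac = (-0.072)^2 - 4*(-0.11)*1 = 0.005184 - (-0.44) = 0.445184.
D >= 0, so the roots are real: z = (-b +/- sqrt(D)) / (2a) = (0.072 +/- 0.667221) / (-0.22).
  z_1 = (0.072 + 0.667221) / (-0.22) = -3.3601,   |z_1| = 3.3601.
  z_2 = (0.072 - 0.667221) / (-0.22) = 2.7056,   |z_2| = 2.7056.
Moduli of all roots: 3.3601, 2.7056.
All moduli strictly greater than 1? Yes.
Verdict: Invertible.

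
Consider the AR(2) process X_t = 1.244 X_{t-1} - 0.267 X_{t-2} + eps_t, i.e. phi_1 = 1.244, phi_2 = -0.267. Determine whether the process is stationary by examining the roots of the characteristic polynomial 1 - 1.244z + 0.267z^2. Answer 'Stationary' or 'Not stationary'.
\text{Stationary}

The AR(p) characteristic polynomial is P(z) = 1 - 1.244z + 0.267z^2.
Stationarity requires all roots to lie outside the unit circle, i.e. |z| > 1 for every root.
Set 1 + (-1.244) z + (0.267) z^2 = 0, i.e. a z^2 + b z + c = 0 with a = 0.267, b = -1.244, c = 1.
Discriminant D = b^2 - 4ac = (-1.244)^2 - 4*(0.267)*1 = 1.547536 - (1.068) = 0.479536.
D >= 0, so the roots are real: z = (-b +/- sqrt(D)) / (2a) = (1.244 +/- 0.692485) / (0.534).
  z_1 = (1.244 + 0.692485) / (0.534) = 3.6264,   |z_1| = 3.6264.
  z_2 = (1.244 - 0.692485) / (0.534) = 1.0328,   |z_2| = 1.0328.
Moduli of all roots: 3.6264, 1.0328.
All moduli strictly greater than 1? Yes.
Verdict: Stationary.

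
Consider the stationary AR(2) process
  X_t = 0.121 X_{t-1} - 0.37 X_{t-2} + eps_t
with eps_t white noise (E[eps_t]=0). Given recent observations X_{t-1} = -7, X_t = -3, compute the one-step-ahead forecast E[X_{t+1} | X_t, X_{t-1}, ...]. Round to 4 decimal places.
E[X_{t+1} \mid \mathcal F_t] = 2.2270

For an AR(p) model X_t = c + sum_i phi_i X_{t-i} + eps_t, the
one-step-ahead conditional mean is
  E[X_{t+1} | X_t, ...] = c + sum_i phi_i X_{t+1-i}.
Substitute known values:
  E[X_{t+1} | ...] = (0.121) * (-3) + (-0.37) * (-7)
                   = 2.2270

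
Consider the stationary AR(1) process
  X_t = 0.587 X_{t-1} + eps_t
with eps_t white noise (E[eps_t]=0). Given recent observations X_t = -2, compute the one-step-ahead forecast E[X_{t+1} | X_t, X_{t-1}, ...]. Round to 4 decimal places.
E[X_{t+1} \mid \mathcal F_t] = -1.1740

For an AR(p) model X_t = c + sum_i phi_i X_{t-i} + eps_t, the
one-step-ahead conditional mean is
  E[X_{t+1} | X_t, ...] = c + sum_i phi_i X_{t+1-i}.
Substitute known values:
  E[X_{t+1} | ...] = (0.587) * (-2)
                   = -1.1740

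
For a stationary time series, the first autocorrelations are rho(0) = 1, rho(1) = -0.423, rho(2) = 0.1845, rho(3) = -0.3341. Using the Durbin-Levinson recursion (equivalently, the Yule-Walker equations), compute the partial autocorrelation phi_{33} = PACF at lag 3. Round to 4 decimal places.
\phi_{33} = -0.3090

The PACF at lag k is phi_{kk}, the last component of the solution
to the Yule-Walker system G_k phi = r_k where
  (G_k)_{ij} = rho(|i - j|), (r_k)_i = rho(i), i,j = 1..k.
Equivalently, Durbin-Levinson gives phi_{kk} iteratively:
  phi_{11} = rho(1)
  phi_{kk} = [rho(k) - sum_{j=1..k-1} phi_{k-1,j} rho(k-j)]
            / [1 - sum_{j=1..k-1} phi_{k-1,j} rho(j)],
  phi_{k,j} = phi_{k-1,j} - phi_{kk} phi_{k-1,k-j},  j = 1..k-1.
Step k = 1:
  phi_11 = rho(1) = -0.423.
Step k = 2:
  phi_22 = [rho(2) - phi_11 rho(1)] / [1 - phi_11 rho(1)] = [0.1845 - (-0.423)(-0.423)] / [1 - (-0.423)(-0.423)]
         = 0.005571 / 0.821071 = 0.006785.
  Update: phi_21 = phi_11 - phi_22 phi_11 = -0.423 - (0.006785)(-0.423) = -0.42013.
Step k = 3:
  phi_33 = [rho(3) - phi_21 rho(2) - phi_22 rho(1)] / [1 - phi_21 rho(1) - phi_22 rho(2)]
    numerator   = -0.3341 - (-0.42013)(0.1845) - (0.006785)(-0.423) = -0.25371596
    denominator = 1 - (-0.42013)(-0.423) - (0.006785)(0.1845) = 0.8210332
  phi_33 = -0.25371596 / 0.8210332 = -0.309.
Therefore phi_{33} = -0.3090.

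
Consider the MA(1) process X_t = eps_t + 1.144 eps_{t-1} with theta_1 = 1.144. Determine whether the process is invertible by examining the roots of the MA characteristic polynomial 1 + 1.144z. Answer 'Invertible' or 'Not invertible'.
\text{Not invertible}

The MA(q) characteristic polynomial is P(z) = 1 + 1.144z.
Invertibility requires all roots to lie outside the unit circle, i.e. |z| > 1 for every root.
This is linear in z: 1 + (1.144) z = 0  =>  z = -1/(1.144) = -0.874126,  |z| = 0.874126.
Moduli of all roots: 0.8741.
All moduli strictly greater than 1? No.
Verdict: Not invertible.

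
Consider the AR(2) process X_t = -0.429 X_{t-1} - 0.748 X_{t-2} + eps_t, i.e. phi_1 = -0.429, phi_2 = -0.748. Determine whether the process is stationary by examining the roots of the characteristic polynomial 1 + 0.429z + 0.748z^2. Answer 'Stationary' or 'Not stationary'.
\text{Stationary}

The AR(p) characteristic polynomial is P(z) = 1 + 0.429z + 0.748z^2.
Stationarity requires all roots to lie outside the unit circle, i.e. |z| > 1 for every root.
Set 1 + (0.429) z + (0.748) z^2 = 0, i.e. a z^2 + b z + c = 0 with a = 0.748, b = 0.429, c = 1.
Discriminant D = b^2 - 4ac = (0.429)^2 - 4*(0.748)*1 = 0.184041 - (2.992) = -2.807959.
D < 0, so the roots are the complex-conjugate pair z = (-b +/- i sqrt(-D)) / (2a) = -0.2868 +/- 1.1201i.
For a conjugate pair |z|^2 = z * conj(z) = (product of roots) = c/a = 1/(0.748) = 1.336898, so |z| = sqrt(1.336898) = 1.1562 for both roots.
Moduli of all roots: 1.1562, 1.1562.
All moduli strictly greater than 1? Yes.
Verdict: Stationary.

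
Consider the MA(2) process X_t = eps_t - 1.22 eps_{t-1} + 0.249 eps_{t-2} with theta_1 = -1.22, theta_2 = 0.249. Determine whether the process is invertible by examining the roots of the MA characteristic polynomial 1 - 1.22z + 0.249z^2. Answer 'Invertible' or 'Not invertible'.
\text{Invertible}

The MA(q) characteristic polynomial is P(z) = 1 - 1.22z + 0.249z^2.
Invertibility requires all roots to lie outside the unit circle, i.e. |z| > 1 for every root.
Set 1 + (-1.22) z + (0.249) z^2 = 0, i.e. a z^2 + b z + c = 0 with a = 0.249, b = -1.22, c = 1.
Discriminant D = b^2 - 4ac = (-1.22)^2 - 4*(0.249)*1 = 1.4884 - (0.996) = 0.4924.
D >= 0, so the roots are real: z = (-b +/- sqrt(D)) / (2a) = (1.22 +/- 0.701712) / (0.498).
  z_1 = (1.22 + 0.701712) / (0.498) = 3.8589,   |z_1| = 3.8589.
  z_2 = (1.22 - 0.701712) / (0.498) = 1.0407,   |z_2| = 1.0407.
Moduli of all roots: 3.8589, 1.0407.
All moduli strictly greater than 1? Yes.
Verdict: Invertible.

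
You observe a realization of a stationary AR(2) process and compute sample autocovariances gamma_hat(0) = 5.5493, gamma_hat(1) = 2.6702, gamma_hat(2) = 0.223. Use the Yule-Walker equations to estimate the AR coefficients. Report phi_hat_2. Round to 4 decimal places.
\hat\phi_{2} = -0.2490

The Yule-Walker equations for an AR(p) process read, in matrix form,
  Gamma_p phi = r_p,   with   (Gamma_p)_{ij} = gamma(|i - j|),
                       (r_p)_i = gamma(i),   i,j = 1..p.
Substitute the sample gammas (Toeplitz matrix and right-hand side of size 2):
  Gamma_p = [[5.5493, 2.6702], [2.6702, 5.5493]]
  r_p     = [2.6702, 0.223]
Written out:
  5.5493 phi_1 + 2.6702 phi_2 = 2.6702
  2.6702 phi_1 + 5.5493 phi_2 = 0.223
Solve by Cramer's rule:
  det = gamma(0)^2 - gamma(1)^2 = (5.5493)^2 - (2.6702)^2 = 30.79473049 - 7.12996804 = 23.66476245
  phi_hat_1 = [gamma(1) gamma(0) - gamma(1) gamma(2)] / det = [(2.6702)(5.5493) - (2.6702)(0.223)] / 23.66476245 = 14.22228626 / 23.66476245 = 0.601
  phi_hat_2 = [gamma(0) gamma(2) - gamma(1)^2] / det = [(5.5493)(0.223) - (2.6702)^2] / 23.66476245 = -5.89247414 / 23.66476245 = -0.249
So phi_hat = [0.6010, -0.2490].
Therefore phi_hat_2 = -0.2490.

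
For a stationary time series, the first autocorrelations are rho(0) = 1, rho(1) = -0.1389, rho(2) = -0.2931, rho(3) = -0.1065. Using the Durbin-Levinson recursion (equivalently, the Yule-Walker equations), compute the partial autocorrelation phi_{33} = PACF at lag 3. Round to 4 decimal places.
\phi_{33} = -0.2320

The PACF at lag k is phi_{kk}, the last component of the solution
to the Yule-Walker system G_k phi = r_k where
  (G_k)_{ij} = rho(|i - j|), (r_k)_i = rho(i), i,j = 1..k.
Equivalently, Durbin-Levinson gives phi_{kk} iteratively:
  phi_{11} = rho(1)
  phi_{kk} = [rho(k) - sum_{j=1..k-1} phi_{k-1,j} rho(k-j)]
            / [1 - sum_{j=1..k-1} phi_{k-1,j} rho(j)],
  phi_{k,j} = phi_{k-1,j} - phi_{kk} phi_{k-1,k-j},  j = 1..k-1.
Step k = 1:
  phi_11 = rho(1) = -0.1389.
Step k = 2:
  phi_22 = [rho(2) - phi_11 rho(1)] / [1 - phi_11 rho(1)] = [-0.2931 - (-0.1389)(-0.1389)] / [1 - (-0.1389)(-0.1389)]
         = -0.31239321 / 0.98070679 = -0.318539.
  Update: phi_21 = phi_11 - phi_22 phi_11 = -0.1389 - (-0.318539)(-0.1389) = -0.183145.
Step k = 3:
  phi_33 = [rho(3) - phi_21 rho(2) - phi_22 rho(1)] / [1 - phi_21 rho(1) - phi_22 rho(2)]
    numerator   = -0.1065 - (-0.183145)(-0.2931) - (-0.318539)(-0.1389) = -0.20442486
    denominator = 1 - (-0.183145)(-0.1389) - (-0.318539)(-0.2931) = 0.88119742
  phi_33 = -0.20442486 / 0.88119742 = -0.232.
Therefore phi_{33} = -0.2320.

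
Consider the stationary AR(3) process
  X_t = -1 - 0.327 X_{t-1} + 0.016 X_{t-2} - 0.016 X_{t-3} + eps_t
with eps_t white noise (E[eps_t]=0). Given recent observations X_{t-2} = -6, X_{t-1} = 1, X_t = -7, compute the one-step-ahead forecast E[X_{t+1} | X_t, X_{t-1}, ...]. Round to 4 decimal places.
E[X_{t+1} \mid \mathcal F_t] = 1.4010

For an AR(p) model X_t = c + sum_i phi_i X_{t-i} + eps_t, the
one-step-ahead conditional mean is
  E[X_{t+1} | X_t, ...] = c + sum_i phi_i X_{t+1-i}.
Substitute known values:
  E[X_{t+1} | ...] = -1 + (-0.327) * (-7) + (0.016) * (1) + (-0.016) * (-6)
                   = 1.4010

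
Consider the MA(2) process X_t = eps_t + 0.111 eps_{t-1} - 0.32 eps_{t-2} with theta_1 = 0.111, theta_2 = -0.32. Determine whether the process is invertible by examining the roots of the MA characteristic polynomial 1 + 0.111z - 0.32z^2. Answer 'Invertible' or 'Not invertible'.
\text{Invertible}

The MA(q) characteristic polynomial is P(z) = 1 + 0.111z - 0.32z^2.
Invertibility requires all roots to lie outside the unit circle, i.e. |z| > 1 for every root.
Set 1 + (0.111) z + (-0.32) z^2 = 0, i.e. a z^2 + b z + c = 0 with a = -0.32, b = 0.111, c = 1.
Discriminant D = b^2 - 4ac = (0.111)^2 - 4*(-0.32)*1 = 0.012321 - (-1.28) = 1.292321.
D >= 0, so the roots are real: z = (-b +/- sqrt(D)) / (2a) = (-0.111 +/- 1.136803) / (-0.64).
  z_1 = (-0.111 + 1.136803) / (-0.64) = -1.6028,   |z_1| = 1.6028.
  z_2 = (-0.111 - 1.136803) / (-0.64) = 1.9497,   |z_2| = 1.9497.
Moduli of all roots: 1.6028, 1.9497.
All moduli strictly greater than 1? Yes.
Verdict: Invertible.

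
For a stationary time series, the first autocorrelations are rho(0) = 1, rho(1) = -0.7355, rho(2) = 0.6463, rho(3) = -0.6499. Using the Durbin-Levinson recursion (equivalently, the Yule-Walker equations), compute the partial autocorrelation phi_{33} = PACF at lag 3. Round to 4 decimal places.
\phi_{33} = -0.2641

The PACF at lag k is phi_{kk}, the last component of the solution
to the Yule-Walker system G_k phi = r_k where
  (G_k)_{ij} = rho(|i - j|), (r_k)_i = rho(i), i,j = 1..k.
Equivalently, Durbin-Levinson gives phi_{kk} iteratively:
  phi_{11} = rho(1)
  phi_{kk} = [rho(k) - sum_{j=1..k-1} phi_{k-1,j} rho(k-j)]
            / [1 - sum_{j=1..k-1} phi_{k-1,j} rho(j)],
  phi_{k,j} = phi_{k-1,j} - phi_{kk} phi_{k-1,k-j},  j = 1..k-1.
Step k = 1:
  phi_11 = rho(1) = -0.7355.
Step k = 2:
  phi_22 = [rho(2) - phi_11 rho(1)] / [1 - phi_11 rho(1)] = [0.6463 - (-0.7355)(-0.7355)] / [1 - (-0.7355)(-0.7355)]
         = 0.10533975 / 0.45903975 = 0.229478.
  Update: phi_21 = phi_11 - phi_22 phi_11 = -0.7355 - (0.229478)(-0.7355) = -0.566719.
Step k = 3:
  phi_33 = [rho(3) - phi_21 rho(2) - phi_22 rho(1)] / [1 - phi_21 rho(1) - phi_22 rho(2)]
    numerator   = -0.6499 - (-0.566719)(0.6463) - (0.229478)(-0.7355) = -0.11484836
    denominator = 1 - (-0.566719)(-0.7355) - (0.229478)(0.6463) = 0.43486654
  phi_33 = -0.11484836 / 0.43486654 = -0.2641.
Therefore phi_{33} = -0.2641.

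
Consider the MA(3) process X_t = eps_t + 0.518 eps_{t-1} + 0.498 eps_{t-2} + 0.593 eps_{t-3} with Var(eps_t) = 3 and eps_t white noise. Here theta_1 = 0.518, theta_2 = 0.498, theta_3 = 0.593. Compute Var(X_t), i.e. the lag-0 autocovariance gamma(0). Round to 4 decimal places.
\gamma(0) = 5.6039

For an MA(q) process X_t = eps_t + sum_i theta_i eps_{t-i} with
Var(eps_t) = sigma^2, the variance is
  gamma(0) = sigma^2 * (1 + sum_i theta_i^2).
  sum_i theta_i^2 = (0.518)^2 + (0.498)^2 + (0.593)^2 = 0.268324 + 0.248004 + 0.351649 = 0.867977.
  gamma(0) = 3 * (1 + 0.867977) = 3 * 1.867977 = 5.603931, which rounds to 5.6039.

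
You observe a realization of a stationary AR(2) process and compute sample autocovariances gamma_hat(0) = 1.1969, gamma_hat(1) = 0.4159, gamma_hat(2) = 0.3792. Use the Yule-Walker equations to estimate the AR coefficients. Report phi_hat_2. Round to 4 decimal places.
\hat\phi_{2} = 0.2230

The Yule-Walker equations for an AR(p) process read, in matrix form,
  Gamma_p phi = r_p,   with   (Gamma_p)_{ij} = gamma(|i - j|),
                       (r_p)_i = gamma(i),   i,j = 1..p.
Substitute the sample gammas (Toeplitz matrix and right-hand side of size 2):
  Gamma_p = [[1.1969, 0.4159], [0.4159, 1.1969]]
  r_p     = [0.4159, 0.3792]
Written out:
  1.1969 phi_1 + 0.4159 phi_2 = 0.4159
  0.4159 phi_1 + 1.1969 phi_2 = 0.3792
Solve by Cramer's rule:
  det = gamma(0)^2 - gamma(1)^2 = (1.1969)^2 - (0.4159)^2 = 1.43256961 - 0.17297281 = 1.2595968
  phi_hat_1 = [gamma(1) gamma(0) - gamma(1) gamma(2)] / det = [(0.4159)(1.1969) - (0.4159)(0.3792)] / 1.2595968 = 0.34008143 / 1.2595968 = 0.27
  phi_hat_2 = [gamma(0) gamma(2) - gamma(1)^2] / det = [(1.1969)(0.3792) - (0.4159)^2] / 1.2595968 = 0.28089167 / 1.2595968 = 0.223
So phi_hat = [0.2700, 0.2230].
Therefore phi_hat_2 = 0.2230.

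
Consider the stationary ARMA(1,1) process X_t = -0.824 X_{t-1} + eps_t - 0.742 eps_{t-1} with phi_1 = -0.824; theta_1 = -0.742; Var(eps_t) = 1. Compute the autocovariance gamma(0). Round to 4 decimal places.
\gamma(0) = 8.6392

Multiply the model equation by X_{t-k} and take expectations. With theta_0 = psi_0 = 1 and psi_j the MA(infinity) weights, this gives
  gamma(k) - sum_i phi_i gamma(k-i) = c_k,
  c_k = sigma^2 * sum_{j=k..q} theta_j psi_{j-k}   (c_k = 0 for k > q),
using gamma(-m) = gamma(m).
psi-weights needed (psi_j = theta_j + sum_i phi_i psi_{j-i}):
  psi_1 = theta_1 + phi_1 = -0.742 + (-0.824) = -1.566
Right-hand sides:
  c_0 = sigma^2 (1 + theta_1 psi_1) = 1 * (1 + (-0.742)(-1.566)) = 1 * 2.161972 = 2.161972
  c_1 = sigma^2 theta_1 = 1 * (-0.742) = -0.742
  c_2 = 0
Equations for k = 0 and k = 1 (AR order 1):
  gamma(0) = phi_1 gamma(1) + c_0
  gamma(1) = phi_1 gamma(0) + c_1
Substituting the second into the first: gamma(0) (1 - phi_1^2) = c_0 + phi_1 c_1, so
  gamma(0) = (c_0 + phi_1 c_1) / (1 - phi_1^2) = (2.161972 + (-0.824)(-0.742)) / (1 - (-0.824)^2) = 2.77338 / 0.321024 = 8.639167.
Therefore gamma(0) = 8.6392 (to 4 decimal places).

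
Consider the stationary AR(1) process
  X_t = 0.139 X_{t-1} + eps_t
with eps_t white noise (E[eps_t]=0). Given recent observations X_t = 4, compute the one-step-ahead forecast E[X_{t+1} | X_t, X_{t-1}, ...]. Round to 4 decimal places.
E[X_{t+1} \mid \mathcal F_t] = 0.5560

For an AR(p) model X_t = c + sum_i phi_i X_{t-i} + eps_t, the
one-step-ahead conditional mean is
  E[X_{t+1} | X_t, ...] = c + sum_i phi_i X_{t+1-i}.
Substitute known values:
  E[X_{t+1} | ...] = (0.139) * (4)
                   = 0.5560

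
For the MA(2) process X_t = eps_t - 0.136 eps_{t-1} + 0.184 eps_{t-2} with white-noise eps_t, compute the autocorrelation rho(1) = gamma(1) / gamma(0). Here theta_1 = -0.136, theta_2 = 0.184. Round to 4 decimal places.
\rho(1) = -0.1530

For an MA(q) process with theta_0 = 1, the autocovariance is
  gamma(k) = sigma^2 * sum_{i=0..q-k} theta_i * theta_{i+k},
and rho(k) = gamma(k) / gamma(0). Sigma^2 cancels.
  numerator   = (1)*(-0.136) + (-0.136)*(0.184) = -0.161024.
  denominator = (1)^2 + (-0.136)^2 + (0.184)^2 = 1.052352.
  rho(1) = -0.161024 / 1.052352 = -0.1530.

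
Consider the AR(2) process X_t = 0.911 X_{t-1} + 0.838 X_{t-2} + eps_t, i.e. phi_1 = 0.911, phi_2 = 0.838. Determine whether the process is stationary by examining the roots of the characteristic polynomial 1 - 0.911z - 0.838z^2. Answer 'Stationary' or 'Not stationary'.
\text{Not stationary}

The AR(p) characteristic polynomial is P(z) = 1 - 0.911z - 0.838z^2.
Stationarity requires all roots to lie outside the unit circle, i.e. |z| > 1 for every root.
Set 1 + (-0.911) z + (-0.838) z^2 = 0, i.e. a z^2 + b z + c = 0 with a = -0.838, b = -0.911, c = 1.
Discriminant D = b^2 - 4ac = (-0.911)^2 - 4*(-0.838)*1 = 0.829921 - (-3.352) = 4.181921.
D >= 0, so the roots are real: z = (-b +/- sqrt(D)) / (2a) = (0.911 +/- 2.044975) / (-1.676).
  z_1 = (0.911 + 2.044975) / (-1.676) = -1.7637,   |z_1| = 1.7637.
  z_2 = (0.911 - 2.044975) / (-1.676) = 0.6766,   |z_2| = 0.6766.
Moduli of all roots: 1.7637, 0.6766.
All moduli strictly greater than 1? No.
Verdict: Not stationary.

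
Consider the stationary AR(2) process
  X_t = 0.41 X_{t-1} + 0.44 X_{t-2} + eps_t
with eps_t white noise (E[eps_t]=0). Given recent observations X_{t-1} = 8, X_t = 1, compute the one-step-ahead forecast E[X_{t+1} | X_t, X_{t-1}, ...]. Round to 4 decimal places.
E[X_{t+1} \mid \mathcal F_t] = 3.9300

For an AR(p) model X_t = c + sum_i phi_i X_{t-i} + eps_t, the
one-step-ahead conditional mean is
  E[X_{t+1} | X_t, ...] = c + sum_i phi_i X_{t+1-i}.
Substitute known values:
  E[X_{t+1} | ...] = (0.41) * (1) + (0.44) * (8)
                   = 3.9300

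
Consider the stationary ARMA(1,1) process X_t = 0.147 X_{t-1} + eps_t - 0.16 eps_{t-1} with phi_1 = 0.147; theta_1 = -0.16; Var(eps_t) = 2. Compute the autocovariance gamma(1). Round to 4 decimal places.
\gamma(1) = -0.0259

Multiply the model equation by X_{t-k} and take expectations. With theta_0 = psi_0 = 1 and psi_j the MA(infinity) weights, this gives
  gamma(k) - sum_i phi_i gamma(k-i) = c_k,
  c_k = sigma^2 * sum_{j=k..q} theta_j psi_{j-k}   (c_k = 0 for k > q),
using gamma(-m) = gamma(m).
psi-weights needed (psi_j = theta_j + sum_i phi_i psi_{j-i}):
  psi_1 = theta_1 + phi_1 = -0.16 + (0.147) = -0.013
Right-hand sides:
  c_0 = sigma^2 (1 + theta_1 psi_1) = 2 * (1 + (-0.16)(-0.013)) = 2 * 1.00208 = 2.00416
  c_1 = sigma^2 theta_1 = 2 * (-0.16) = -0.32
  c_2 = 0
Equations for k = 0 and k = 1 (AR order 1):
  gamma(0) = phi_1 gamma(1) + c_0
  gamma(1) = phi_1 gamma(0) + c_1
Substituting the second into the first: gamma(0) (1 - phi_1^2) = c_0 + phi_1 c_1, so
  gamma(0) = (c_0 + phi_1 c_1) / (1 - phi_1^2) = (2.00416 + (0.147)(-0.32)) / (1 - (0.147)^2) = 1.95712 / 0.978391 = 2.000345.
  gamma(1) = phi_1 gamma(0) + c_1 = (0.147)(2.000345) + (-0.32) = -0.025949.
Therefore gamma(1) = -0.0259 (to 4 decimal places).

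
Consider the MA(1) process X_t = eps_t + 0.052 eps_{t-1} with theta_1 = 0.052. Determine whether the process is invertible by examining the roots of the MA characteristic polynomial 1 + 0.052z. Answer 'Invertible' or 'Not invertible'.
\text{Invertible}

The MA(q) characteristic polynomial is P(z) = 1 + 0.052z.
Invertibility requires all roots to lie outside the unit circle, i.e. |z| > 1 for every root.
This is linear in z: 1 + (0.052) z = 0  =>  z = -1/(0.052) = -19.230769,  |z| = 19.230769.
Moduli of all roots: 19.2308.
All moduli strictly greater than 1? Yes.
Verdict: Invertible.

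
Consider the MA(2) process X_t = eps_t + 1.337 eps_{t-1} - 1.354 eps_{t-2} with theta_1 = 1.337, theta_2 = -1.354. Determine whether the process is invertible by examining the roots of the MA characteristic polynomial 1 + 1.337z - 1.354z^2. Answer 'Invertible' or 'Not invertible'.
\text{Not invertible}

The MA(q) characteristic polynomial is P(z) = 1 + 1.337z - 1.354z^2.
Invertibility requires all roots to lie outside the unit circle, i.e. |z| > 1 for every root.
Set 1 + (1.337) z + (-1.354) z^2 = 0, i.e. a z^2 + b z + c = 0 with a = -1.354, b = 1.337, c = 1.
Discriminant D = b^2 - 4ac = (1.337)^2 - 4*(-1.354)*1 = 1.787569 - (-5.416) = 7.203569.
D >= 0, so the roots are real: z = (-b +/- sqrt(D)) / (2a) = (-1.337 +/- 2.683947) / (-2.708).
  z_1 = (-1.337 + 2.683947) / (-2.708) = -0.4974,   |z_1| = 0.4974.
  z_2 = (-1.337 - 2.683947) / (-2.708) = 1.4848,   |z_2| = 1.4848.
Moduli of all roots: 0.4974, 1.4848.
All moduli strictly greater than 1? No.
Verdict: Not invertible.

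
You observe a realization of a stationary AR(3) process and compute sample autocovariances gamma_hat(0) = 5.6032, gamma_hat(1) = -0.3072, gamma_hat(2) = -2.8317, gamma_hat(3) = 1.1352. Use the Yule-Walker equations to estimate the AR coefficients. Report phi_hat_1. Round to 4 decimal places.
\hat\phi_{1} = 0.0090

The Yule-Walker equations for an AR(p) process read, in matrix form,
  Gamma_p phi = r_p,   with   (Gamma_p)_{ij} = gamma(|i - j|),
                       (r_p)_i = gamma(i),   i,j = 1..p.
Substitute the sample gammas (Toeplitz matrix and right-hand side of size 3):
  Gamma_p = [[5.6032, -0.3072, -2.8317], [-0.3072, 5.6032, -0.3072], [-2.8317, -0.3072, 5.6032]]
  r_p     = [-0.3072, -2.8317, 1.1352]
Written out (R1..R3):
  (R1) 5.6032 phi_1 - 0.3072 phi_2 - 2.8317 phi_3 = -0.3072
  (R2) -0.3072 phi_1 + 5.6032 phi_2 - 0.3072 phi_3 = -2.8317
  (R3) -2.8317 phi_1 - 0.3072 phi_2 + 5.6032 phi_3 = 1.1352
Gaussian elimination:
  R2 <- R2 - (-0.3072/5.6032) R1 = R2 - (-0.054826) R1:  5.586358 phi_2 - 0.46245 phi_3 = -2.848542
  R3 <- R3 - (-2.8317/5.6032) R1 = R3 - (-0.505372) R1:  -0.46245 phi_2 + 4.172138 phi_3 = 0.97995
  R3 <- R3 - (-0.46245/5.586358) R2 = R3 - (-0.082782) R2:  4.133856 phi_3 = 0.744141
Back-substitution:
  phi_hat_3 = 0.744141 / 4.133856 = 0.180011
  phi_hat_2 = (-2.848542 - (-0.46245)(0.180011)) / 5.586358 = -0.495009
  phi_hat_1 = (-0.3072 - (-0.3072)(-0.495009) - (-2.8317)(0.180011)) / 5.6032 = 0.009008
So phi_hat = [0.0090, -0.4950, 0.1800].
Therefore phi_hat_1 = 0.0090.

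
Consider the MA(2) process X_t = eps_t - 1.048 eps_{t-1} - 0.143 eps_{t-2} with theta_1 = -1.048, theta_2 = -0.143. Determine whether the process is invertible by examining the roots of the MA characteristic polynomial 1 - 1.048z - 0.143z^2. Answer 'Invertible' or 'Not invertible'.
\text{Not invertible}

The MA(q) characteristic polynomial is P(z) = 1 - 1.048z - 0.143z^2.
Invertibility requires all roots to lie outside the unit circle, i.e. |z| > 1 for every root.
Set 1 + (-1.048) z + (-0.143) z^2 = 0, i.e. a z^2 + b z + c = 0 with a = -0.143, b = -1.048, c = 1.
Discriminant D = b^2 - 4ac = (-1.048)^2 - 4*(-0.143)*1 = 1.098304 - (-0.572) = 1.670304.
D >= 0, so the roots are real: z = (-b +/- sqrt(D)) / (2a) = (1.048 +/- 1.292402) / (-0.286).
  z_1 = (1.048 + 1.292402) / (-0.286) = -8.1832,   |z_1| = 8.1832.
  z_2 = (1.048 - 1.292402) / (-0.286) = 0.8546,   |z_2| = 0.8546.
Moduli of all roots: 8.1832, 0.8546.
All moduli strictly greater than 1? No.
Verdict: Not invertible.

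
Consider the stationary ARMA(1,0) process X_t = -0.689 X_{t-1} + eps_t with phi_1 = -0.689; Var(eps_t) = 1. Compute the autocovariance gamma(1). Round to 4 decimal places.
\gamma(1) = -1.3117

Multiply the model equation by X_{t-k} and take expectations. With theta_0 = psi_0 = 1 and psi_j the MA(infinity) weights, this gives
  gamma(k) - sum_i phi_i gamma(k-i) = c_k,
  c_k = sigma^2 * sum_{j=k..q} theta_j psi_{j-k}   (c_k = 0 for k > q),
using gamma(-m) = gamma(m).
Pure AR (q = 0): c_0 = sigma^2 = 1, c_k = 0 for k >= 1.
Equations for k = 0 and k = 1 (AR order 1):
  gamma(0) = phi_1 gamma(1) + c_0
  gamma(1) = phi_1 gamma(0) + c_1
Substituting the second into the first: gamma(0) (1 - phi_1^2) = c_0 + phi_1 c_1, so
  gamma(0) = c_0 / (1 - phi_1^2) = 1 / (1 - (-0.689)^2) = 1 / 0.525279 = 1.90375.
  gamma(1) = phi_1 gamma(0) = (-0.689)(1.90375) = -1.311684.
Therefore gamma(1) = -1.3117 (to 4 decimal places).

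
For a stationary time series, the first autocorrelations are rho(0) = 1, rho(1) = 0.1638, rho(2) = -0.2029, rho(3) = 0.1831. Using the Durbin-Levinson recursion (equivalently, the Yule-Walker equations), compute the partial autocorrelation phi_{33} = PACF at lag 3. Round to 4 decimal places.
\phi_{33} = 0.2860

The PACF at lag k is phi_{kk}, the last component of the solution
to the Yule-Walker system G_k phi = r_k where
  (G_k)_{ij} = rho(|i - j|), (r_k)_i = rho(i), i,j = 1..k.
Equivalently, Durbin-Levinson gives phi_{kk} iteratively:
  phi_{11} = rho(1)
  phi_{kk} = [rho(k) - sum_{j=1..k-1} phi_{k-1,j} rho(k-j)]
            / [1 - sum_{j=1..k-1} phi_{k-1,j} rho(j)],
  phi_{k,j} = phi_{k-1,j} - phi_{kk} phi_{k-1,k-j},  j = 1..k-1.
Step k = 1:
  phi_11 = rho(1) = 0.1638.
Step k = 2:
  phi_22 = [rho(2) - phi_11 rho(1)] / [1 - phi_11 rho(1)] = [-0.2029 - (0.1638)(0.1638)] / [1 - (0.1638)(0.1638)]
         = -0.22973044 / 0.97316956 = -0.236064.
  Update: phi_21 = phi_11 - phi_22 phi_11 = 0.1638 - (-0.236064)(0.1638) = 0.202467.
Step k = 3:
  phi_33 = [rho(3) - phi_21 rho(2) - phi_22 rho(1)] / [1 - phi_21 rho(1) - phi_22 rho(2)]
    numerator   = 0.1831 - (0.202467)(-0.2029) - (-0.236064)(0.1638) = 0.26284792
    denominator = 1 - (0.202467)(0.1638) - (-0.236064)(-0.2029) = 0.91893844
  phi_33 = 0.26284792 / 0.91893844 = 0.286.
Therefore phi_{33} = 0.2860.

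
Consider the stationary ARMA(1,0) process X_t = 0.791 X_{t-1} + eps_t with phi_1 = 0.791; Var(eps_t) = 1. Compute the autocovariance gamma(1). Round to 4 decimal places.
\gamma(1) = 2.1132

Multiply the model equation by X_{t-k} and take expectations. With theta_0 = psi_0 = 1 and psi_j the MA(infinity) weights, this gives
  gamma(k) - sum_i phi_i gamma(k-i) = c_k,
  c_k = sigma^2 * sum_{j=k..q} theta_j psi_{j-k}   (c_k = 0 for k > q),
using gamma(-m) = gamma(m).
Pure AR (q = 0): c_0 = sigma^2 = 1, c_k = 0 for k >= 1.
Equations for k = 0 and k = 1 (AR order 1):
  gamma(0) = phi_1 gamma(1) + c_0
  gamma(1) = phi_1 gamma(0) + c_1
Substituting the second into the first: gamma(0) (1 - phi_1^2) = c_0 + phi_1 c_1, so
  gamma(0) = c_0 / (1 - phi_1^2) = 1 / (1 - (0.791)^2) = 1 / 0.374319 = 2.671518.
  gamma(1) = phi_1 gamma(0) = (0.791)(2.671518) = 2.113171.
Therefore gamma(1) = 2.1132 (to 4 decimal places).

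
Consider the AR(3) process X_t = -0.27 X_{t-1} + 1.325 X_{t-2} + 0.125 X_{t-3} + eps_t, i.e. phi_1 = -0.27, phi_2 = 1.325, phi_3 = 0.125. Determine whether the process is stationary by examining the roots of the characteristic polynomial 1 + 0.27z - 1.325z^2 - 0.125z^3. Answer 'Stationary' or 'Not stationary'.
\text{Not stationary}

The AR(p) characteristic polynomial is P(z) = 1 + 0.27z - 1.325z^2 - 0.125z^3.
Stationarity requires all roots to lie outside the unit circle, i.e. |z| > 1 for every root.
Degree 3: look for a simple real root z0 first, then factor out (1 - z/z0) and solve the remaining quadratic.
Testing z0 = -0.8: P(-0.8) = 1 + (0.27)(-0.8) + (-1.325)(-0.8)^2 + (-0.125)(-0.8)^3
  = 1 + (-0.216) + (-0.848) + (0.064) = 0.  So z_0 = -0.8 is a root, |z_0| = 0.8.
Divide out the factor (1 + 1.25 z) = (1 - z/z0) (since 1/z0 = -1.25):
  P(z) = (1 + 1.25 z)(1 + (-0.98) z + (-0.1) z^2)
  [check: z-coef -0.98 - (-1.25) = 0.27; z^2-coef -0.1 - (-1.25)(-0.98) = -1.325; z^3-coef -(-1.25)(-0.1) = -0.125.]
Remaining roots from the quadratic factor 1 + (-0.98) z + (-0.1) z^2:
  Set 1 + (-0.98) z + (-0.1) z^2 = 0, i.e. a z^2 + b z + c = 0 with a = -0.1, b = -0.98, c = 1.
  Discriminant D = b^2 - 4ac = (-0.98)^2 - 4*(-0.1)*1 = 0.9604 - (-0.4) = 1.3604.
  D >= 0, so the roots are real: z = (-b +/- sqrt(D)) / (2a) = (0.98 +/- 1.166362) / (-0.2).
    z_1 = (0.98 + 1.166362) / (-0.2) = -10.7318,   |z_1| = 10.7318.
    z_2 = (0.98 - 1.166362) / (-0.2) = 0.9318,   |z_2| = 0.9318.
Moduli of all roots: 0.8000, 10.7318, 0.9318.
All moduli strictly greater than 1? No.
Verdict: Not stationary.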